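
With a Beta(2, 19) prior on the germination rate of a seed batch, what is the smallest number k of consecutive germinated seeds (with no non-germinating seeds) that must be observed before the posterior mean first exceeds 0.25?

After k germinated seeds and 0 non-germinating seeds the posterior is Beta(2+k, 19), with mean (2+k)/(2+19+k).
Set (2+k)/(21+k) > 0.25 and solve: k > (0.25·21 − 2)/(1 − 0.25) = 4.333.
The smallest integer exceeding 4.333 is 5.

k = 5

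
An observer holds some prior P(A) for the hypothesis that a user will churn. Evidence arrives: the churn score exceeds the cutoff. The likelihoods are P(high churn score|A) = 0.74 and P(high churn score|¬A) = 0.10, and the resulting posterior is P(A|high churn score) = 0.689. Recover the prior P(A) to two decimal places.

Bayes' rule in odds form gives O(A|E) = O(A)·[P(E|A)/P(E|¬A)], hence O(A) = O(A|E)/LR.
Posterior odds = 0.689/(1−0.689) = 2.2154. LR = 0.74/0.10 = 7.4000.
Prior odds = 2.2154/7.4000 = 0.2994, so P(A) = 0.2994/(1+0.2994) ≈ 0.23.

P(A) = 0.23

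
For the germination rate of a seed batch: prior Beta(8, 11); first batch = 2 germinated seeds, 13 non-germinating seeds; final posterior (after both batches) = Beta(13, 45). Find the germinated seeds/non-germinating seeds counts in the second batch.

Because Beta–binomial updating is additive in the counts, the combined data contributed (α_post−α_prior, β_post−β_prior) successes and failures.
Total across both batches: 13−8=5 germinated seeds, 45−11=34 non-germinating seeds.
Subtract the first batch: 5−2=3 germinated seeds and 34−13=21 non-germinating seeds.

3 germinated seeds and 21 non-germinating seeds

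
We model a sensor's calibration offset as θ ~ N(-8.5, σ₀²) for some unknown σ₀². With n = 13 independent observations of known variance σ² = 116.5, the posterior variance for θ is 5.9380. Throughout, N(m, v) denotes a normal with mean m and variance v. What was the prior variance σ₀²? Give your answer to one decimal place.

For the Normal–Normal model with known σ², precisions add: τ_n = τ₀ + n/σ².
So 1/σ₀² = 1/5.9380 − 13/116.5 = 0.168407 − 0.111588 = 0.056819.
Hence σ₀² = 1/0.056819 ≈ 17.6.

σ₀² = 17.6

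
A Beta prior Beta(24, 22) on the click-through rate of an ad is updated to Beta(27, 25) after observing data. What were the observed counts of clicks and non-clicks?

Beta is conjugate to the binomial likelihood: posterior = Beta(a+s, b+f).
So s = 27 − 24 = 3 and f = 25 − 22 = 3.

3 clicks and 3 non-clicks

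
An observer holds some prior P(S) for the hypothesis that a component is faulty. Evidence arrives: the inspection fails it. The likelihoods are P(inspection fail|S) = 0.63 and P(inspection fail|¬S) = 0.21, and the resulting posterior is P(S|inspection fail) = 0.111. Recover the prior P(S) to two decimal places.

In odds form, posterior odds = prior odds × likelihood ratio, so prior odds = posterior odds ÷ LR.
Posterior odds = 0.111/(1−0.111) = 0.1249. LR = 0.63/0.21 = 3.0000.
Prior odds = 0.1249/3.0000 = 0.0416, so P(S) = 0.0416/(1+0.0416) ≈ 0.04.

P(S) = 0.04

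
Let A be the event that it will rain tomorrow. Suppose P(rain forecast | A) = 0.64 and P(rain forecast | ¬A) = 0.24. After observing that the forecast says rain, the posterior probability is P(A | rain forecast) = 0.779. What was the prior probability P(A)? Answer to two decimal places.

P(A) = 0.57

In odds form, posterior odds = prior odds × likelihood ratio, so prior odds = posterior odds ÷ LR.
Posterior odds = 0.779/(1−0.779) = 3.5249. LR = 0.64/0.24 = 2.6667.
Prior odds = 3.5249/2.6667 = 1.3218, so P(A) = 1.3218/(1+1.3218) ≈ 0.57.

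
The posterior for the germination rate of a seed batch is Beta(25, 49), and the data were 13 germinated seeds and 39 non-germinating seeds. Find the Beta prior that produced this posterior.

A Beta(α, β) prior with s successes and f failures in binomial data gives a Beta(α+s, β+f) posterior.
Subtract the data counts: 25−13=12, 49−39=10.

Beta(12, 10)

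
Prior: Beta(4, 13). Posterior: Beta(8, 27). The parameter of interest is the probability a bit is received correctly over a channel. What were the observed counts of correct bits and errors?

4 correct bits and 14 errors

Beta is conjugate to the binomial likelihood: posterior = Beta(α+s, β+f).
So s = 8 − 4 = 4 and f = 27 − 13 = 14.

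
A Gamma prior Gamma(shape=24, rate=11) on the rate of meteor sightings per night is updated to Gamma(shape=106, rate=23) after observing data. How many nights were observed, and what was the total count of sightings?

n = 12 nights with total 82 sightings

A Gamma(α, β) prior (rate parametrization) on a Poisson rate with n observations summing to S gives posterior Gamma(α+S, β+n).
Matching: Σxᵢ = 106 − 24 = 82 and n = 23 − 11 = 12.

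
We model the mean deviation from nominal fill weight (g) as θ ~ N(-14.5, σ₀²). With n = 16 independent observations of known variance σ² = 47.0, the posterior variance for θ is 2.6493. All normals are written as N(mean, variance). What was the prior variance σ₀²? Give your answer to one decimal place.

σ₀² = 27.0

For the Normal–Normal model with known σ², precisions add: τ_n = τ₀ + n/σ².
So 1/σ₀² = 1/2.6493 − 16/47.0 = 0.377458 − 0.340426 = 0.037032.
Hence σ₀² = 1/0.037032 ≈ 27.0.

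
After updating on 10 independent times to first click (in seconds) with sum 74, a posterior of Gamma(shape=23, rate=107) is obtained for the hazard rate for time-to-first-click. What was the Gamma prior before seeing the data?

Gamma(shape=13, rate=33)

Gamma–exponential conjugacy: posterior shape = α + n, posterior rate = β + Σtᵢ.
So α = 23 − 10 = 13 and β = 107 − 74 = 33.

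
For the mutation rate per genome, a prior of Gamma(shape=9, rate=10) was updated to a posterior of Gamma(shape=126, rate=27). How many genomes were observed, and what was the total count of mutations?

Gamma–Poisson conjugacy: posterior shape = α + Σxᵢ, posterior rate = β + n.
Matching: Σxᵢ = 126 − 9 = 117 and n = 27 − 10 = 17.

n = 17 genomes with total 117 mutations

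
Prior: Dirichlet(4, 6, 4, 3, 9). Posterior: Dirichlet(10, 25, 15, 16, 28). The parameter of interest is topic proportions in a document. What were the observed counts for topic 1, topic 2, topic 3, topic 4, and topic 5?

For a Dirichlet(α) prior with multinomial counts c, the posterior is Dirichlet(α + c) componentwise.
Counts are posterior − prior componentwise: 10−4=6, 25−6=19, 15−4=11, 16−3=13, 28−9=19.

counts (6, 19, 11, 13, 19)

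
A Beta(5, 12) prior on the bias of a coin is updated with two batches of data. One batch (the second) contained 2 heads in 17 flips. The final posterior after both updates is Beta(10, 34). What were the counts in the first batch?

3 heads and 7 tails

Sequential conjugate updates are equivalent to a single update on the pooled data, so total successes = posterior α − prior α and total failures = posterior β − prior β.
Total across both batches: 10−5=5 heads, 34−12=22 tails.
Subtract the second batch: 5−2=3 heads and 22−15=7 tails.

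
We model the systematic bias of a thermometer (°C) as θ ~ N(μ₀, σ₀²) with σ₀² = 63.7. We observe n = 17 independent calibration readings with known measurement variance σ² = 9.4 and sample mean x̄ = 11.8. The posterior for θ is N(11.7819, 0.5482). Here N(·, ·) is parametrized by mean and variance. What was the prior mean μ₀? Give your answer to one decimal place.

μ₀ = 9.7

With known observation variance, the Normal–Normal posterior has precision τ_n = τ₀ + n/σ² and mean μ_n = (τ₀μ₀ + (n/σ²)x̄)/τ_n.
Here τ₀ = 1/63.7 = 0.015699 and τ_data = 17/9.4 = 1.808511, so τ_n = 1.824210.
Rearranging for μ₀: μ₀ = (μ_n·τ_n − τ_data·x̄)/τ₀ = (11.7819·1.824210 − 1.808511·11.8) / 0.015699 = 0.152230/0.015699 ≈ 9.7.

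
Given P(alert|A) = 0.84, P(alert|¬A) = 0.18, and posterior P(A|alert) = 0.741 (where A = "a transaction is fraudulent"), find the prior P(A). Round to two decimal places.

Bayes' rule in odds form gives O(A|E) = O(A)·[P(E|A)/P(E|¬A)], hence O(A) = O(A|E)/LR.
Posterior odds = 0.741/(1−0.741) = 2.8610. LR = 0.84/0.18 = 4.6667.
Prior odds = 2.8610/4.6667 = 0.6131, so P(A) = 0.6131/(1+0.6131) ≈ 0.38.

P(A) = 0.38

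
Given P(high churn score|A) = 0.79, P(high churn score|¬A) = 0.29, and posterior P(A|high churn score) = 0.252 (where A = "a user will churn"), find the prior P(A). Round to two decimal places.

Bayes' rule in odds form gives O(A|E) = O(A)·[P(E|A)/P(E|¬A)], hence O(A) = O(A|E)/LR.
Posterior odds = 0.252/(1−0.252) = 0.3369. LR = 0.79/0.29 = 2.7241.
Prior odds = 0.3369/2.7241 = 0.1237, so P(A) = 0.1237/(1+0.1237) ≈ 0.11.

P(A) = 0.11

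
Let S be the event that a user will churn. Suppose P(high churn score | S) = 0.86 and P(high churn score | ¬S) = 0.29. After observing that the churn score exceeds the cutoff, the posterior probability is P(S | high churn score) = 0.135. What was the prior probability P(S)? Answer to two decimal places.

P(S) = 0.05

Bayes' rule in odds form gives O(S|E) = O(S)·[P(E|S)/P(E|¬S)], hence O(S) = O(S|E)/LR.
Posterior odds = 0.135/(1−0.135) = 0.1561. LR = 0.86/0.29 = 2.9655.
Prior odds = 0.1561/2.9655 = 0.0526, so P(S) = 0.0526/(1+0.0526) ≈ 0.05.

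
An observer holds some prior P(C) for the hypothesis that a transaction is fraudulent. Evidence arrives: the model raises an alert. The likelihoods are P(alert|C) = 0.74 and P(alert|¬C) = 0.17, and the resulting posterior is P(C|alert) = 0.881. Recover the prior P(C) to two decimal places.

Bayes' rule in odds form gives O(C|E) = O(C)·[P(E|C)/P(E|¬C)], hence O(C) = O(C|E)/LR.
Posterior odds = 0.881/(1−0.881) = 7.4034. LR = 0.74/0.17 = 4.3529.
Prior odds = 7.4034/4.3529 = 1.7008, so P(C) = 1.7008/(1+1.7008) ≈ 0.63.

P(C) = 0.63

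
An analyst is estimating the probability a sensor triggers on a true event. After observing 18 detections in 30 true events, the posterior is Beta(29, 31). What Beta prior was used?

A Beta(a, b) prior with s successes and f failures in binomial data gives a Beta(a+s, b+f) posterior.
Subtract the data counts: 29−18=11, 31−12=19.

Beta(11, 19)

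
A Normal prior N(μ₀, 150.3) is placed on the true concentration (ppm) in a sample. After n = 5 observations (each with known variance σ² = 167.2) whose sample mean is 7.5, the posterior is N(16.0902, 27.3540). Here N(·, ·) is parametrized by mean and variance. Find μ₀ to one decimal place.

With known observation variance, the Normal–Normal posterior has precision τ_n = τ₀ + n/σ² and mean μ_n = (τ₀μ₀ + (n/σ²)x̄)/τ_n.
Here τ₀ = 1/150.3 = 0.006653 and τ_data = 5/167.2 = 0.029904, so τ_n = 0.036557.
Rearranging for μ₀: μ₀ = (μ_n·τ_n − τ_data·x̄)/τ₀ = (16.0902·0.036557 − 0.029904·7.5) / 0.006653 = 0.363929/0.006653 ≈ 54.7.

μ₀ = 54.7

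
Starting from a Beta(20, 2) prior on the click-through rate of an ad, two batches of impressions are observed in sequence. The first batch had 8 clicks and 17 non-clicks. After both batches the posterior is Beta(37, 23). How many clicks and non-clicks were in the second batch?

Sequential conjugate updates are equivalent to a single update on the pooled data, so total successes = posterior α − prior α and total failures = posterior β − prior β.
Total across both batches: 37−20=17 clicks, 23−2=21 non-clicks.
Subtract the first batch: 17−8=9 clicks and 21−17=4 non-clicks.

9 clicks and 4 non-clicks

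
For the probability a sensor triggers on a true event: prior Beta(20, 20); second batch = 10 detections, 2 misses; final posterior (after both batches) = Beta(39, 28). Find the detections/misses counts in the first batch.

9 detections and 6 misses

Sequential conjugate updates are equivalent to a single update on the pooled data, so total successes = posterior α − prior α and total failures = posterior β − prior β.
Total across both batches: 39−20=19 detections, 28−20=8 misses.
Subtract the second batch: 19−10=9 detections and 8−2=6 misses.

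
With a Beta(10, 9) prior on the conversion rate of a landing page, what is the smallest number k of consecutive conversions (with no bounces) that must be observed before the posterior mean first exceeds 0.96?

k = 207

After k conversions and 0 bounces the posterior is Beta(10+k, 9), with mean (10+k)/(10+9+k).
Set (10+k)/(19+k) > 0.96 and solve: k > (0.96·19 − 10)/(1 − 0.96) = 206.000.
The smallest integer exceeding 206.000 is 207, and checking k=207: (217)/(226) = 0.9602 > 0.96.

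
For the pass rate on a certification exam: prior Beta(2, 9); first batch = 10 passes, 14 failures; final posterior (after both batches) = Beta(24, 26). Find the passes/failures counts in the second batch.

Sequential conjugate updates are equivalent to a single update on the pooled data, so total successes = posterior α − prior α and total failures = posterior β − prior β.
Total across both batches: 24−2=22 passes, 26−9=17 failures.
Subtract the first batch: 22−10=12 passes and 17−14=3 failures.

12 passes and 3 failures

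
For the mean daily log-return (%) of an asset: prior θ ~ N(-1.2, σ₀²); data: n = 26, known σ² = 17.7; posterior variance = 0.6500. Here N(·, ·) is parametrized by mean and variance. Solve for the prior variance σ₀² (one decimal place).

For the Normal–Normal model with known σ², precisions add: τ_n = τ₀ + n/σ².
So 1/σ₀² = 1/0.6500 − 26/17.7 = 1.538462 − 1.468927 = 0.069535.
Hence σ₀² = 1/0.069535 ≈ 14.4.

σ₀² = 14.4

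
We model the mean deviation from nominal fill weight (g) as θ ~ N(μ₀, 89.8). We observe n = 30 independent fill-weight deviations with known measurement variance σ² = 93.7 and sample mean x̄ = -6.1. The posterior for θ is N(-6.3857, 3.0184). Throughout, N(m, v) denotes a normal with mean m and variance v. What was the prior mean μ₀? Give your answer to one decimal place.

μ₀ = -14.6

The posterior mean is a precision-weighted average: μ_n = (τ₀μ₀ + τ_data·x̄)/(τ₀+τ_data), with τ₀=1/σ₀² and τ_data=n/σ².
Here τ₀ = 1/89.8 = 0.011136 and τ_data = 30/93.7 = 0.320171, so τ_n = 0.331307.
Rearranging for μ₀: μ₀ = (μ_n·τ_n − τ_data·x̄)/τ₀ = (-6.3857·0.331307 − 0.320171·-6.1) / 0.011136 = -0.162584/0.011136 ≈ -14.6.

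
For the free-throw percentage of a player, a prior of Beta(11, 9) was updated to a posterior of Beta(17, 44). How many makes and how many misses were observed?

6 makes and 35 misses

A Beta(a, b) prior with s successes and f failures in binomial data gives a Beta(a+s, b+f) posterior.
Match parameters: s=17−11=6, f=44−9=35.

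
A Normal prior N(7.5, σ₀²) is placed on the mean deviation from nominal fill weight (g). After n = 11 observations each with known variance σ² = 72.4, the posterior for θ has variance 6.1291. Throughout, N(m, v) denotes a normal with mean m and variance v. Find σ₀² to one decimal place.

σ₀² = 89.1

For the Normal–Normal model with known σ², precisions add: τ_n = τ₀ + n/σ².
So 1/σ₀² = 1/6.1291 − 11/72.4 = 0.163156 − 0.151934 = 0.011222.
Hence σ₀² = 1/0.011222 ≈ 89.1.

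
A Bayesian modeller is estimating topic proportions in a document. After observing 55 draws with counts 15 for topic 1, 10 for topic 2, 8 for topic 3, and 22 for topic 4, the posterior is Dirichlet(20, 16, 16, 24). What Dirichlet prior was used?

Dirichlet(5, 6, 8, 2)

For a Dirichlet(α) prior with multinomial counts c, the posterior is Dirichlet(α + c) componentwise.
Subtract each count from the matching posterior parameter: 20−15=5, 16−10=6, 16−8=8, 24−22=2.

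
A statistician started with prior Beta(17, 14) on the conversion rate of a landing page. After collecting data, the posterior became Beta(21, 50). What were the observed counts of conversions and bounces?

Under Beta–binomial conjugacy the posterior parameters are (a+s, b+f).
So s = 21 − 17 = 4 and f = 50 − 14 = 36.

4 conversions and 36 bounces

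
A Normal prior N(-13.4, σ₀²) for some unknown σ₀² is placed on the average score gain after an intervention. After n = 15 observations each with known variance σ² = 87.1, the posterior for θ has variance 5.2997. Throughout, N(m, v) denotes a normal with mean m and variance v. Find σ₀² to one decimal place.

σ₀² = 60.7

For the Normal–Normal model with known σ², precisions add: τ_n = τ₀ + n/σ².
So 1/σ₀² = 1/5.2997 − 15/87.1 = 0.188690 − 0.172216 = 0.016474.
Hence σ₀² = 1/0.016474 ≈ 60.7.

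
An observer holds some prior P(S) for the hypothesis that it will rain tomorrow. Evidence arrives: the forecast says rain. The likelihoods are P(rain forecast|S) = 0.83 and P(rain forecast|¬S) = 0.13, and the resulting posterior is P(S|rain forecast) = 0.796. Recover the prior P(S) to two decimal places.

Bayes' rule in odds form gives O(S|E) = O(S)·[P(E|S)/P(E|¬S)], hence O(S) = O(S|E)/LR.
Posterior odds = 0.796/(1−0.796) = 3.9020. LR = 0.83/0.13 = 6.3846.
Prior odds = 3.9020/6.3846 = 0.6112, so P(S) = 0.6112/(1+0.6112) ≈ 0.38.

P(S) = 0.38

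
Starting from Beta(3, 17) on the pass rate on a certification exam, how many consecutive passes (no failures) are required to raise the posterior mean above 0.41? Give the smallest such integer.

k = 9

After k passes and 0 failures the posterior is Beta(3+k, 17), with mean (3+k)/(3+17+k).
Set (3+k)/(20+k) > 0.41 and solve: k > (0.41·20 − 3)/(1 − 0.41) = 8.814.
The smallest integer exceeding 8.814 is 9, and checking k=9: (12)/(29) = 0.4138 > 0.41.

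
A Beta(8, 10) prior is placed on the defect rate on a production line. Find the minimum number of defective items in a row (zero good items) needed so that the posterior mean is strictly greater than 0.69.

After k defective items and 0 good items the posterior is Beta(8+k, 10), with mean (8+k)/(8+10+k).
Set (8+k)/(18+k) > 0.69 and solve: k > (0.69·18 − 8)/(1 − 0.69) = 14.258.
The smallest integer exceeding 14.258 is 15.

k = 15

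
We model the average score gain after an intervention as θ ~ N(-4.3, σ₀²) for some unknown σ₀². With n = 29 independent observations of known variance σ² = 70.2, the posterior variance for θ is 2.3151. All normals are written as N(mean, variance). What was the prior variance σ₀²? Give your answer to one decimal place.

σ₀² = 53.1

Posterior precision equals prior precision plus data precision: 1/σ_n² = 1/σ₀² + n/σ².
So 1/σ₀² = 1/2.3151 − 29/70.2 = 0.431947 − 0.413105 = 0.018842.
Hence σ₀² = 1/0.018842 ≈ 53.1.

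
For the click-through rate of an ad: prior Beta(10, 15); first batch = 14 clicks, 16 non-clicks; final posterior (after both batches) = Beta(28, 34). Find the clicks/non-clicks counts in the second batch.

Sequential conjugate updates are equivalent to a single update on the pooled data, so total successes = posterior α − prior α and total failures = posterior β − prior β.
Total across both batches: 28−10=18 clicks, 34−15=19 non-clicks.
Subtract the first batch: 18−14=4 clicks and 19−16=3 non-clicks.

4 clicks and 3 non-clicks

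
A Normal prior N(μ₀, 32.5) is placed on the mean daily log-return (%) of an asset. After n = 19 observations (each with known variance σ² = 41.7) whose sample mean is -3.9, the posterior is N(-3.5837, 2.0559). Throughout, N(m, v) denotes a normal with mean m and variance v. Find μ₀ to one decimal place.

μ₀ = 1.1

The posterior mean is a precision-weighted average: μ_n = (τ₀μ₀ + τ_data·x̄)/(τ₀+τ_data), with τ₀=1/σ₀² and τ_data=n/σ².
Here τ₀ = 1/32.5 = 0.030769 and τ_data = 19/41.7 = 0.455635, so τ_n = 0.486404.
Rearranging for μ₀: μ₀ = (μ_n·τ_n − τ_data·x̄)/τ₀ = (-3.5837·0.486404 − 0.455635·-3.9) / 0.030769 = 0.033850/0.030769 ≈ 1.1.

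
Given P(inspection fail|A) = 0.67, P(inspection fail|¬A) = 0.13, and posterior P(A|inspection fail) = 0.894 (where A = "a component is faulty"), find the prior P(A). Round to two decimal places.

P(A) = 0.62

In odds form, posterior odds = prior odds × likelihood ratio, so prior odds = posterior odds ÷ LR.
Posterior odds = 0.894/(1−0.894) = 8.4340. LR = 0.67/0.13 = 5.1538.
Prior odds = 8.4340/5.1538 = 1.6365, so P(A) = 1.6365/(1+1.6365) ≈ 0.62.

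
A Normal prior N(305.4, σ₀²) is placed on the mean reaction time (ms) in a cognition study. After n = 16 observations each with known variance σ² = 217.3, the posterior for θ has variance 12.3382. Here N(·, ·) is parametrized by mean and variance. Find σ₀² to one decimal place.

σ₀² = 134.8

For the Normal–Normal model with known σ², precisions add: τ_n = τ₀ + n/σ².
So 1/σ₀² = 1/12.3382 − 16/217.3 = 0.081049 − 0.073631 = 0.007418.
Hence σ₀² = 1/0.007418 ≈ 134.8.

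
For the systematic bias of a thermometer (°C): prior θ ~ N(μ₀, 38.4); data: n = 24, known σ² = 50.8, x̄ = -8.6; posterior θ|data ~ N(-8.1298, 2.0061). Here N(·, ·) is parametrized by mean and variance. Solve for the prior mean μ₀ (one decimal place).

With known observation variance, the Normal–Normal posterior has precision τ_n = τ₀ + n/σ² and mean μ_n = (τ₀μ₀ + (n/σ²)x̄)/τ_n.
Here τ₀ = 1/38.4 = 0.026042 and τ_data = 24/50.8 = 0.472441, so τ_n = 0.498483.
Rearranging for μ₀: μ₀ = (μ_n·τ_n − τ_data·x̄)/τ₀ = (-8.1298·0.498483 − 0.472441·-8.6) / 0.026042 = 0.010426/0.026042 ≈ 0.4.

μ₀ = 0.4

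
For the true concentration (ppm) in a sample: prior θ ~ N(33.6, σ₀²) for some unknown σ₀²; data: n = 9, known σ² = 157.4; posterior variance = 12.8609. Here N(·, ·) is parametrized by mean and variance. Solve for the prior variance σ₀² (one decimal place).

For the Normal–Normal model with known σ², precisions add: τ_n = τ₀ + n/σ².
So 1/σ₀² = 1/12.8609 − 9/157.4 = 0.077755 − 0.057179 = 0.020576.
Hence σ₀² = 1/0.020576 ≈ 48.6.

σ₀² = 48.6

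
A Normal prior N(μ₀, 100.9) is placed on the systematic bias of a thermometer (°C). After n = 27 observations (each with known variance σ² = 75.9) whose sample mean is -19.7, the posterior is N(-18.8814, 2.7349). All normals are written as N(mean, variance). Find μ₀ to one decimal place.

μ₀ = 10.5

With known observation variance, the Normal–Normal posterior has precision τ_n = τ₀ + n/σ² and mean μ_n = (τ₀μ₀ + (n/σ²)x̄)/τ_n.
Here τ₀ = 1/100.9 = 0.009911 and τ_data = 27/75.9 = 0.355731, so τ_n = 0.365642.
Rearranging for μ₀: μ₀ = (μ_n·τ_n − τ_data·x̄)/τ₀ = (-18.8814·0.365642 − 0.355731·-19.7) / 0.009911 = 0.104068/0.009911 ≈ 10.5.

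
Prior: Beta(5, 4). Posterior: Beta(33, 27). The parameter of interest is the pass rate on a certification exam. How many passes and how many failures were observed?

28 passes and 23 failures

A Beta(a, b) prior with s successes and f failures in binomial data gives a Beta(a+s, b+f) posterior.
Match parameters: s=33−5=28, f=27−4=23.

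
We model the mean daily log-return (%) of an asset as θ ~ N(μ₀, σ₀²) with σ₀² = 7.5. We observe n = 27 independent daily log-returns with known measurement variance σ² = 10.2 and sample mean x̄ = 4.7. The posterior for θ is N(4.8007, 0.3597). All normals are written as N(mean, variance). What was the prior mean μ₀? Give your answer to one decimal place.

The posterior mean is a precision-weighted average: μ_n = (τ₀μ₀ + τ_data·x̄)/(τ₀+τ_data), with τ₀=1/σ₀² and τ_data=n/σ².
Here τ₀ = 1/7.5 = 0.133333 and τ_data = 27/10.2 = 2.647059, so τ_n = 2.780392.
Rearranging for μ₀: μ₀ = (μ_n·τ_n − τ_data·x̄)/τ₀ = (4.8007·2.780392 − 2.647059·4.7) / 0.133333 = 0.906651/0.133333 ≈ 6.8.

μ₀ = 6.8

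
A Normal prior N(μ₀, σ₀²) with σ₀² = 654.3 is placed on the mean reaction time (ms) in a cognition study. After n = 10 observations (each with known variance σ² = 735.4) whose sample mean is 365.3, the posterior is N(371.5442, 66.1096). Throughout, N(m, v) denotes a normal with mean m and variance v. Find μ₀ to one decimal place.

With known observation variance, the Normal–Normal posterior has precision τ_n = τ₀ + n/σ² and mean μ_n = (τ₀μ₀ + (n/σ²)x̄)/τ_n.
Here τ₀ = 1/654.3 = 0.001528 and τ_data = 10/735.4 = 0.013598, so τ_n = 0.015126.
Rearranging for μ₀: μ₀ = (μ_n·τ_n − τ_data·x̄)/τ₀ = (371.5442·0.015126 − 0.013598·365.3) / 0.001528 = 0.652628/0.001528 ≈ 427.1.

μ₀ = 427.1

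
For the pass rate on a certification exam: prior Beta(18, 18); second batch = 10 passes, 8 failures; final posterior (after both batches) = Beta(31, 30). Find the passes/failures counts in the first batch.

3 passes and 4 failures

Sequential conjugate updates are equivalent to a single update on the pooled data, so total successes = posterior α − prior α and total failures = posterior β − prior β.
Total across both batches: 31−18=13 passes, 30−18=12 failures.
Subtract the second batch: 13−10=3 passes and 12−8=4 failures.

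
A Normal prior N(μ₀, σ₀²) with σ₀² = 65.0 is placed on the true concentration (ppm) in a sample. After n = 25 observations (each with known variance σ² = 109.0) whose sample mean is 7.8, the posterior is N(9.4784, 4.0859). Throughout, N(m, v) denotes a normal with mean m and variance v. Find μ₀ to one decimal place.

The posterior mean is a precision-weighted average: μ_n = (τ₀μ₀ + τ_data·x̄)/(τ₀+τ_data), with τ₀=1/σ₀² and τ_data=n/σ².
Here τ₀ = 1/65.0 = 0.015385 and τ_data = 25/109.0 = 0.229358, so τ_n = 0.244743.
Rearranging for μ₀: μ₀ = (μ_n·τ_n − τ_data·x̄)/τ₀ = (9.4784·0.244743 − 0.229358·7.8) / 0.015385 = 0.530780/0.015385 ≈ 34.5.

μ₀ = 34.5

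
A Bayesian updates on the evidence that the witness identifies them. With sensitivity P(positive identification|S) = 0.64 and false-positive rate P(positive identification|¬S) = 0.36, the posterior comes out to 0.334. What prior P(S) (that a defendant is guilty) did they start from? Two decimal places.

In odds form, posterior odds = prior odds × likelihood ratio, so prior odds = posterior odds ÷ LR.
Posterior odds = 0.334/(1−0.334) = 0.5015. LR = 0.64/0.36 = 1.7778.
Prior odds = 0.5015/1.7778 = 0.2821, so P(S) = 0.2821/(1+0.2821) ≈ 0.22.

P(S) = 0.22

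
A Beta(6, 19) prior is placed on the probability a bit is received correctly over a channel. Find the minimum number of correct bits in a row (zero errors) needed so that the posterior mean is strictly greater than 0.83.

After k correct bits and 0 errors the posterior is Beta(6+k, 19), with mean (6+k)/(6+19+k).
Set (6+k)/(25+k) > 0.83 and solve: k > (0.83·25 − 6)/(1 − 0.83) = 86.765.
The smallest integer exceeding 86.765 is 87.

k = 87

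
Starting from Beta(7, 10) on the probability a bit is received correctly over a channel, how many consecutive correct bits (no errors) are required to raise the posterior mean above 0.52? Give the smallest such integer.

After k correct bits and 0 errors the posterior is Beta(7+k, 10), with mean (7+k)/(7+10+k).
Set (7+k)/(17+k) > 0.52 and solve: k > (0.52·17 − 7)/(1 − 0.52) = 3.833.
The smallest integer exceeding 3.833 is 4.

k = 4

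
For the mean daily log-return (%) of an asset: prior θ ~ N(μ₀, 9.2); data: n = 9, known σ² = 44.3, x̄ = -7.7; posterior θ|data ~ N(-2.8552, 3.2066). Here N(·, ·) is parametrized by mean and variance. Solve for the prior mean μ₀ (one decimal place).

The posterior mean is a precision-weighted average: μ_n = (τ₀μ₀ + τ_data·x̄)/(τ₀+τ_data), with τ₀=1/σ₀² and τ_data=n/σ².
Here τ₀ = 1/9.2 = 0.108696 and τ_data = 9/44.3 = 0.203160, so τ_n = 0.311856.
Rearranging for μ₀: μ₀ = (μ_n·τ_n − τ_data·x̄)/τ₀ = (-2.8552·0.311856 − 0.203160·-7.7) / 0.108696 = 0.673921/0.108696 ≈ 6.2.

μ₀ = 6.2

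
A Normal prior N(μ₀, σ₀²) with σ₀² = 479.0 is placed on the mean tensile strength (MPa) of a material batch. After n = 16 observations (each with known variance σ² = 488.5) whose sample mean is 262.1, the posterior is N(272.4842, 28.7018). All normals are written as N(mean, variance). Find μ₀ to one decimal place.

μ₀ = 435.4

The posterior mean is a precision-weighted average: μ_n = (τ₀μ₀ + τ_data·x̄)/(τ₀+τ_data), with τ₀=1/σ₀² and τ_data=n/σ².
Here τ₀ = 1/479.0 = 0.002088 and τ_data = 16/488.5 = 0.032753, so τ_n = 0.034841.
Rearranging for μ₀: μ₀ = (μ_n·τ_n − τ_data·x̄)/τ₀ = (272.4842·0.034841 − 0.032753·262.1) / 0.002088 = 0.909061/0.002088 ≈ 435.4.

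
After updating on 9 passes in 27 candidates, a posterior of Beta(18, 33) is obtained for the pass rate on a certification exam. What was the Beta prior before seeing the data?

Beta(9, 15)

Under Beta–binomial conjugacy the posterior parameters are (a+s, b+f).
Subtract the data counts: 18−9=9, 33−18=15.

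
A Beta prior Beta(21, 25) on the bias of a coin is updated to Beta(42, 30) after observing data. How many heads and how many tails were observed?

21 heads and 5 tails

A Beta(a, b) prior with s successes and f failures in binomial data gives a Beta(a+s, b+f) posterior.
Match parameters: s=42−21=21, f=30−25=5.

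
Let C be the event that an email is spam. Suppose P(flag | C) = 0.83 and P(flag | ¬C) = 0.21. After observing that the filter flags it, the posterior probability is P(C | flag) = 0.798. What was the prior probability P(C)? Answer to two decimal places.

Bayes' rule in odds form gives O(C|E) = O(C)·[P(E|C)/P(E|¬C)], hence O(C) = O(C|E)/LR.
Posterior odds = 0.798/(1−0.798) = 3.9505. LR = 0.83/0.21 = 3.9524.
Prior odds = 3.9505/3.9524 = 0.9995, so P(C) = 0.9995/(1+0.9995) ≈ 0.50.

P(C) = 0.50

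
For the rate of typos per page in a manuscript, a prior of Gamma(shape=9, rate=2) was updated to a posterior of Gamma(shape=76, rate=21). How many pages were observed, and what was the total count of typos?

n = 19 pages with total 67 typos

Gamma–Poisson conjugacy: posterior shape = α + Σxᵢ, posterior rate = β + n.
Matching: Σxᵢ = 76 − 9 = 67 and n = 21 − 2 = 19.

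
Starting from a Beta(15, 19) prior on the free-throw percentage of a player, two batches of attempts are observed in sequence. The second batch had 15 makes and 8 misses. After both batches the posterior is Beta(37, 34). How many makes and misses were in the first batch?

Because Beta–binomial updating is additive in the counts, the combined data contributed (α_post−α_prior, β_post−β_prior) successes and failures.
Total across both batches: 37−15=22 makes, 34−19=15 misses.
Subtract the second batch: 22−15=7 makes and 15−8=7 misses.

7 makes and 7 misses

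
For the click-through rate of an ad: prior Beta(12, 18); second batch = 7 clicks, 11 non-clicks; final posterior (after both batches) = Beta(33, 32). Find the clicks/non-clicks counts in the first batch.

Sequential conjugate updates are equivalent to a single update on the pooled data, so total successes = posterior α − prior α and total failures = posterior β − prior β.
Total across both batches: 33−12=21 clicks, 32−18=14 non-clicks.
Subtract the second batch: 21−7=14 clicks and 14−11=3 non-clicks.

14 clicks and 3 non-clicks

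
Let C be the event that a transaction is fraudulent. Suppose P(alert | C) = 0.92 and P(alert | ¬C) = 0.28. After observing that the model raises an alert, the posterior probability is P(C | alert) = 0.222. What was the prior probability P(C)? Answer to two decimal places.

Bayes' rule in odds form gives O(C|E) = O(C)·[P(E|C)/P(E|¬C)], hence O(C) = O(C|E)/LR.
Posterior odds = 0.222/(1−0.222) = 0.2853. LR = 0.92/0.28 = 3.2857.
Prior odds = 0.2853/3.2857 = 0.0868, so P(C) = 0.0868/(1+0.0868) ≈ 0.08.

P(C) = 0.08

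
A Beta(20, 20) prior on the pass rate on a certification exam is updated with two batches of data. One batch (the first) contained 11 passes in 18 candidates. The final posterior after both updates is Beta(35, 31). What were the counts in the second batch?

Sequential conjugate updates are equivalent to a single update on the pooled data, so total successes = posterior α − prior α and total failures = posterior β − prior β.
Total across both batches: 35−20=15 passes, 31−20=11 failures.
Subtract the first batch: 15−11=4 passes and 11−7=4 failures.

4 passes and 4 failures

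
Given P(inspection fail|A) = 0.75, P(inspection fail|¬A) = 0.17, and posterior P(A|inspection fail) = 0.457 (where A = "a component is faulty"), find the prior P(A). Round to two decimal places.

P(A) = 0.16

In odds form, posterior odds = prior odds × likelihood ratio, so prior odds = posterior odds ÷ LR.
Posterior odds = 0.457/(1−0.457) = 0.8416. LR = 0.75/0.17 = 4.4118.
Prior odds = 0.8416/4.4118 = 0.1908, so P(A) = 0.1908/(1+0.1908) ≈ 0.16.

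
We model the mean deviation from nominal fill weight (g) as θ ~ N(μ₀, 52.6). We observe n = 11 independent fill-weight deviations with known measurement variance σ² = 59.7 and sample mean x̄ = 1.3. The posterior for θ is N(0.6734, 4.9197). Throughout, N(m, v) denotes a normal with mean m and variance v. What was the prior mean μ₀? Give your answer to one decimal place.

With known observation variance, the Normal–Normal posterior has precision τ_n = τ₀ + n/σ² and mean μ_n = (τ₀μ₀ + (n/σ²)x̄)/τ_n.
Here τ₀ = 1/52.6 = 0.019011 and τ_data = 11/59.7 = 0.184255, so τ_n = 0.203266.
Rearranging for μ₀: μ₀ = (μ_n·τ_n − τ_data·x̄)/τ₀ = (0.6734·0.203266 − 0.184255·1.3) / 0.019011 = -0.102652/0.019011 ≈ -5.4.

μ₀ = -5.4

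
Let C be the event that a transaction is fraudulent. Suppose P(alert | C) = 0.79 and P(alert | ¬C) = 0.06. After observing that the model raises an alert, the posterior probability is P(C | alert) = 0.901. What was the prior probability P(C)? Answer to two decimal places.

In odds form, posterior odds = prior odds × likelihood ratio, so prior odds = posterior odds ÷ LR.
Posterior odds = 0.901/(1−0.901) = 9.1010. LR = 0.79/0.06 = 13.1667.
Prior odds = 9.1010/13.1667 = 0.6912, so P(C) = 0.6912/(1+0.6912) ≈ 0.41.

P(C) = 0.41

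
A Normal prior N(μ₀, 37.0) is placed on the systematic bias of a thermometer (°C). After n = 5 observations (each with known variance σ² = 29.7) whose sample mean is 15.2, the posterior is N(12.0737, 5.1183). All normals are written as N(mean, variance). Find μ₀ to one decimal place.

With known observation variance, the Normal–Normal posterior has precision τ_n = τ₀ + n/σ² and mean μ_n = (τ₀μ₀ + (n/σ²)x̄)/τ_n.
Here τ₀ = 1/37.0 = 0.027027 and τ_data = 5/29.7 = 0.168350, so τ_n = 0.195377.
Rearranging for μ₀: μ₀ = (μ_n·τ_n − τ_data·x̄)/τ₀ = (12.0737·0.195377 − 0.168350·15.2) / 0.027027 = -0.199997/0.027027 ≈ -7.4.

μ₀ = -7.4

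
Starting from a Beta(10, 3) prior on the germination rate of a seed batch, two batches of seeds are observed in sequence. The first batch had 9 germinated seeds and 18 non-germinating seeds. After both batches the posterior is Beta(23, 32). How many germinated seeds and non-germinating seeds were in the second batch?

Because Beta–binomial updating is additive in the counts, the combined data contributed (α_post−α_prior, β_post−β_prior) successes and failures.
Total across both batches: 23−10=13 germinated seeds, 32−3=29 non-germinating seeds.
Subtract the first batch: 13−9=4 germinated seeds and 29−18=11 non-germinating seeds.

4 germinated seeds and 11 non-germinating seeds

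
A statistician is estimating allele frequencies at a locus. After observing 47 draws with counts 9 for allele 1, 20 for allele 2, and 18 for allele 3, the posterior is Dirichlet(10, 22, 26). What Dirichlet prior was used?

Dirichlet(1, 2, 8)

For a Dirichlet(α) prior with multinomial counts c, the posterior is Dirichlet(α + c) componentwise.
Subtract each count from the matching posterior parameter: 10−9=1, 22−20=2, 26−18=8.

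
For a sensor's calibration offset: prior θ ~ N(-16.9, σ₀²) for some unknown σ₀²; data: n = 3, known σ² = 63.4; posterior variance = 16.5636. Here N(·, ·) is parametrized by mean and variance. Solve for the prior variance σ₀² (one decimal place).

σ₀² = 76.6

Posterior precision equals prior precision plus data precision: 1/σ_n² = 1/σ₀² + n/σ².
So 1/σ₀² = 1/16.5636 − 3/63.4 = 0.060373 − 0.047319 = 0.013054.
Hence σ₀² = 1/0.013054 ≈ 76.6.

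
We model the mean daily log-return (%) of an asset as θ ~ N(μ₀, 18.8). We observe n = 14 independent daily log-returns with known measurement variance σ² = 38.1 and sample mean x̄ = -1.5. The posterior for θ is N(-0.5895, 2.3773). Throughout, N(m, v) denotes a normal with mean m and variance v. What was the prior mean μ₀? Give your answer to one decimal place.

μ₀ = 5.7

With known observation variance, the Normal–Normal posterior has precision τ_n = τ₀ + n/σ² and mean μ_n = (τ₀μ₀ + (n/σ²)x̄)/τ_n.
Here τ₀ = 1/18.8 = 0.053191 and τ_data = 14/38.1 = 0.367454, so τ_n = 0.420645.
Rearranging for μ₀: μ₀ = (μ_n·τ_n − τ_data·x̄)/τ₀ = (-0.5895·0.420645 − 0.367454·-1.5) / 0.053191 = 0.303211/0.053191 ≈ 5.7.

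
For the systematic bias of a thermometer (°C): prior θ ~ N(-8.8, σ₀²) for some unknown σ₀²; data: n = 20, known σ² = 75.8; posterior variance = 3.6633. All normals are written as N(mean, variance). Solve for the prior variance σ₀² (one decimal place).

σ₀² = 109.6

Posterior precision equals prior precision plus data precision: 1/σ_n² = 1/σ₀² + n/σ².
So 1/σ₀² = 1/3.6633 − 20/75.8 = 0.272978 − 0.263852 = 0.009126.
Hence σ₀² = 1/0.009126 ≈ 109.6.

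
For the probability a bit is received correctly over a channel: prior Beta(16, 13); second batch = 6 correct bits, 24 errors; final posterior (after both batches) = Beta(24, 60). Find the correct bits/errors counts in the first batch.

2 correct bits and 23 errors

Sequential conjugate updates are equivalent to a single update on the pooled data, so total successes = posterior α − prior α and total failures = posterior β − prior β.
Total across both batches: 24−16=8 correct bits, 60−13=47 errors.
Subtract the second batch: 8−6=2 correct bits and 47−24=23 errors.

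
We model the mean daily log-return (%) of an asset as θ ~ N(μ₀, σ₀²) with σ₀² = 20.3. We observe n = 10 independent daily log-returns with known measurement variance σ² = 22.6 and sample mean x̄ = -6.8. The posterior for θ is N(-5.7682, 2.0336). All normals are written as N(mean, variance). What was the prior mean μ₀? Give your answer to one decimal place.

With known observation variance, the Normal–Normal posterior has precision τ_n = τ₀ + n/σ² and mean μ_n = (τ₀μ₀ + (n/σ²)x̄)/τ_n.
Here τ₀ = 1/20.3 = 0.049261 and τ_data = 10/22.6 = 0.442478, so τ_n = 0.491739.
Rearranging for μ₀: μ₀ = (μ_n·τ_n − τ_data·x̄)/τ₀ = (-5.7682·0.491739 − 0.442478·-6.8) / 0.049261 = 0.172402/0.049261 ≈ 3.5.

μ₀ = 3.5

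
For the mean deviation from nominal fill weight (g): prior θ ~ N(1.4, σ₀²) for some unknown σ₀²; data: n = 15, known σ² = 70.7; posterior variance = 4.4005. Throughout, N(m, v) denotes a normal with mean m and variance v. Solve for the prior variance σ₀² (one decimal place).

σ₀² = 66.3

Posterior precision equals prior precision plus data precision: 1/σ_n² = 1/σ₀² + n/σ².
So 1/σ₀² = 1/4.4005 − 15/70.7 = 0.227247 − 0.212164 = 0.015083.
Hence σ₀² = 1/0.015083 ≈ 66.3.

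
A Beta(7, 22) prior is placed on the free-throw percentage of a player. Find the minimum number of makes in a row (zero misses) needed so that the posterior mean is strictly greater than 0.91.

After k makes and 0 misses the posterior is Beta(7+k, 22), with mean (7+k)/(7+22+k).
Set (7+k)/(29+k) > 0.91 and solve: k > (0.91·29 − 7)/(1 − 0.91) = 215.444.
The smallest integer exceeding 215.444 is 216, and checking k=216: (223)/(245) = 0.9102 > 0.91.

k = 216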